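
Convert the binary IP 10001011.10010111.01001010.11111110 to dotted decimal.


10001011 = 139
10010111 = 151
01001010 = 74
11111110 = 254
IP: 139.151.74.254


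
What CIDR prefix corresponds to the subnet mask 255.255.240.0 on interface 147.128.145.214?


Binary: 11111111.11111111.11110000.00000000
Count leading 1s
Prefix: /20


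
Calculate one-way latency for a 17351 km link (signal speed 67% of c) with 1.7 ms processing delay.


Speed = 0.67 * 3e5 km/s = 201000 km/s
Propagation delay = 17351 / 201000 = 0.0863 s = 86.3234 ms
Processing delay = 1.7 ms
Total one-way latency = 88.0234 ms


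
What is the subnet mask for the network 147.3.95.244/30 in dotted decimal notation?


/30 means 30 network bits, 2 host bits
Binary: 11111111111111111111111111111100
Mask: 255.255.255.252


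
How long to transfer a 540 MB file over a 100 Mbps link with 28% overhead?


Effective throughput = 100 * (1 - 28/100) = 72 Mbps
File size in Mb = 540 * 8 = 4320 Mb
Time = 4320 / 72
Time = 60 seconds


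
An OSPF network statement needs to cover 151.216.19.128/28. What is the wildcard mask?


Subnet mask: 255.255.255.240
Wildcard = 255.255.255.255 - subnet mask
255 - 255 = 0
255 - 255 = 0
255 - 255 = 0
255 - 240 = 15
Wildcard: 0.0.0.15


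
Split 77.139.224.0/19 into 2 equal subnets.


New prefix = 19 + 1 = 20
Each subnet has 4096 addresses
  77.139.224.0/20
  77.139.240.0/20
Subnets: 77.139.224.0/20, 77.139.240.0/20


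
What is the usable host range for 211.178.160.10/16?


Network: 211.178.0.0
Broadcast: 211.178.255.255
First usable = network + 1
Last usable = broadcast - 1
Range: 211.178.0.1 to 211.178.255.254


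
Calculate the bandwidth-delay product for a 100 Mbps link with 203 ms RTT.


BDP = bandwidth * RTT
= 100 Mbps * 203 ms
= 100 * 1e6 * 203 / 1000 bits
= 20300000 bits
= 2537500 bytes
= 2478.0273 KB
BDP = 20300000 bits (2537500 bytes)


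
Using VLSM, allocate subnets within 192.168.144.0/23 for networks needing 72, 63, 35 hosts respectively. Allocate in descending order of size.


72 hosts -> /25 (126 usable): 192.168.144.0/25
63 hosts -> /25 (126 usable): 192.168.144.128/25
35 hosts -> /26 (62 usable): 192.168.145.0/26
Allocation: 192.168.144.0/25 (72 hosts, 126 usable); 192.168.144.128/25 (63 hosts, 126 usable); 192.168.145.0/26 (35 hosts, 62 usable)


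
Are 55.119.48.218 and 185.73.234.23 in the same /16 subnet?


Mask: 255.255.0.0
55.119.48.218 AND mask = 55.119.0.0
185.73.234.23 AND mask = 185.73.0.0
No, different subnets (55.119.0.0 vs 185.73.0.0)


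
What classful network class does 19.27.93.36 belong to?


First octet: 19
Binary: 00010011
0xxxxxxx -> Class A (1-126)
Class A, default mask 255.0.0.0 (/8)


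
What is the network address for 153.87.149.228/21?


IP:   10011001.01010111.10010101.11100100
Mask: 11111111.11111111.11111000.00000000
AND operation:
Net:  10011001.01010111.10010000.00000000
Network: 153.87.144.0/21


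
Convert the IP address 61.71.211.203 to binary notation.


61 = 00111101
71 = 01000111
211 = 11010011
203 = 11001011
Binary: 00111101.01000111.11010011.11001011


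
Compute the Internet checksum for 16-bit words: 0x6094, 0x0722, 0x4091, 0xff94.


Sum all words (with carry folding):
+ 0x6094 = 0x6094
+ 0x0722 = 0x67b6
+ 0x4091 = 0xa847
+ 0xff94 = 0xa7dc
One's complement: ~0xa7dc
Checksum = 0x5823


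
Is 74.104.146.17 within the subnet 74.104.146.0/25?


Subnet network: 74.104.146.0
Test IP AND mask: 74.104.146.0
Yes, 74.104.146.17 is in 74.104.146.0/25


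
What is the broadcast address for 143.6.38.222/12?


Network: 143.0.0.0/12
Host bits = 20
Set all host bits to 1:
Broadcast: 143.15.255.255


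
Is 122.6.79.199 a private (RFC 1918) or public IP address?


RFC 1918 private ranges:
  10.0.0.0/8 (10.0.0.0 - 10.255.255.255)
  172.16.0.0/12 (172.16.0.0 - 172.31.255.255)
  192.168.0.0/16 (192.168.0.0 - 192.168.255.255)
Public (not in any RFC 1918 range)


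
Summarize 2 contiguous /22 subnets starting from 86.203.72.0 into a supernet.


Original prefix: /22
Number of subnets: 2 = 2^1
New prefix = 22 - 1 = 21
Supernet: 86.203.72.0/21


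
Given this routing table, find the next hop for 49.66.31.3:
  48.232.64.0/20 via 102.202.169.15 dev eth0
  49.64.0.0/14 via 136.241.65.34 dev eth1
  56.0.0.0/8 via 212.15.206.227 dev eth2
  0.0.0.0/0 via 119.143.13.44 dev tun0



Longest prefix match for 49.66.31.3:
  /20 48.232.64.0: no
  /14 49.64.0.0: MATCH
  /8 56.0.0.0: no
  /0 0.0.0.0: MATCH
Selected: next-hop 136.241.65.34 via eth1 (matched /14)


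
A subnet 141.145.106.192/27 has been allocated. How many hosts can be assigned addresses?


Host bits = 32 - 27 = 5
Total addresses = 2^5 = 32
Usable = total - 2 (network and broadcast)
Usable hosts: 30


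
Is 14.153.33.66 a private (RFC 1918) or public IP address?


RFC 1918 private ranges:
  10.0.0.0/8 (10.0.0.0 - 10.255.255.255)
  172.16.0.0/12 (172.16.0.0 - 172.31.255.255)
  192.168.0.0/16 (192.168.0.0 - 192.168.255.255)
Public (not in any RFC 1918 range)


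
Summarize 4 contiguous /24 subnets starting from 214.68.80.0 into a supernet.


Original prefix: /24
Number of subnets: 4 = 2^2
New prefix = 24 - 2 = 22
Supernet: 214.68.80.0/22


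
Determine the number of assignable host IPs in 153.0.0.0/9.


Host bits = 32 - 9 = 23
Total addresses = 2^23 = 8388608
Usable = total - 2 (network and broadcast)
Usable hosts: 8388606


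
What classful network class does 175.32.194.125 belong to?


First octet: 175
Binary: 10101111
10xxxxxx -> Class B (128-191)
Class B, default mask 255.255.0.0 (/16)


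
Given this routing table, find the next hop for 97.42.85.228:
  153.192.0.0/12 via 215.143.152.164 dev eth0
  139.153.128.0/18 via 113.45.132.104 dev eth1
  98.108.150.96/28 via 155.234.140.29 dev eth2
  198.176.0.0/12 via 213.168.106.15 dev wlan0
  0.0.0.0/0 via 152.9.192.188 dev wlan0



Longest prefix match for 97.42.85.228:
  /12 153.192.0.0: no
  /18 139.153.128.0: no
  /28 98.108.150.96: no
  /12 198.176.0.0: no
  /0 0.0.0.0: MATCH
Selected: next-hop 152.9.192.188 via wlan0 (matched /0)


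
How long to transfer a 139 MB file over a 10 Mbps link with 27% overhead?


Effective throughput = 10 * (1 - 27/100) = 7.3 Mbps
File size in Mb = 139 * 8 = 1112 Mb
Time = 1112 / 7.3
Time = 152.3288 seconds


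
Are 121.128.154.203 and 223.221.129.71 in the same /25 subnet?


Mask: 255.255.255.128
121.128.154.203 AND mask = 121.128.154.128
223.221.129.71 AND mask = 223.221.129.0
No, different subnets (121.128.154.128 vs 223.221.129.0)


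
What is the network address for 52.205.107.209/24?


IP:   00110100.11001101.01101011.11010001
Mask: 11111111.11111111.11111111.00000000
AND operation:
Net:  00110100.11001101.01101011.00000000
Network: 52.205.107.0/24


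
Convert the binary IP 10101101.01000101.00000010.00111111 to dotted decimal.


10101101 = 173
01000101 = 69
00000010 = 2
00111111 = 63
IP: 173.69.2.63


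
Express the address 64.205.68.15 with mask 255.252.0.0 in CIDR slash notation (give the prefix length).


Binary: 11111111.11111100.00000000.00000000
Count leading 1s
Prefix: /14


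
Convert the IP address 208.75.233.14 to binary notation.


208 = 11010000
75 = 01001011
233 = 11101001
14 = 00001110
Binary: 11010000.01001011.11101001.00001110


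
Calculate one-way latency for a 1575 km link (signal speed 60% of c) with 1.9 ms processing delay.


Speed = 0.6 * 3e5 km/s = 180000 km/s
Propagation delay = 1575 / 180000 = 0.0088 s = 8.75 ms
Processing delay = 1.9 ms
Total one-way latency = 10.65 ms


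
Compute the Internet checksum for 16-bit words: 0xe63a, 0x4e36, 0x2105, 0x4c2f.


Sum all words (with carry folding):
+ 0xe63a = 0xe63a
+ 0x4e36 = 0x3471
+ 0x2105 = 0x5576
+ 0x4c2f = 0xa1a5
One's complement: ~0xa1a5
Checksum = 0x5e5a


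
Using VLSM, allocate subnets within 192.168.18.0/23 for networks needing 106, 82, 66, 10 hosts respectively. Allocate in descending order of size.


106 hosts -> /25 (126 usable): 192.168.18.0/25
82 hosts -> /25 (126 usable): 192.168.18.128/25
66 hosts -> /25 (126 usable): 192.168.19.0/25
10 hosts -> /28 (14 usable): 192.168.19.128/28
Allocation: 192.168.18.0/25 (106 hosts, 126 usable); 192.168.18.128/25 (82 hosts, 126 usable); 192.168.19.0/25 (66 hosts, 126 usable); 192.168.19.128/28 (10 hosts, 14 usable)


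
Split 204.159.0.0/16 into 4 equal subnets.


New prefix = 16 + 2 = 18
Each subnet has 16384 addresses
  204.159.0.0/18
  204.159.64.0/18
  204.159.128.0/18
  204.159.192.0/18
Subnets: 204.159.0.0/18, 204.159.64.0/18, 204.159.128.0/18, 204.159.192.0/18


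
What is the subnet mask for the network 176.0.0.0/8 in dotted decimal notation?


/8 means 8 network bits, 24 host bits
Binary: 11111111000000000000000000000000
Mask: 255.0.0.0


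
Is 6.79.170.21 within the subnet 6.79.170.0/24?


Subnet network: 6.79.170.0
Test IP AND mask: 6.79.170.0
Yes, 6.79.170.21 is in 6.79.170.0/24


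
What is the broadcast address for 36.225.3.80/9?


Network: 36.128.0.0/9
Host bits = 23
Set all host bits to 1:
Broadcast: 36.255.255.255


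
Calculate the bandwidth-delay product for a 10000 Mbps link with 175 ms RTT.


BDP = bandwidth * RTT
= 10000 Mbps * 175 ms
= 10000 * 1e6 * 175 / 1000 bits
= 1750000000 bits
= 218750000 bytes
= 213623.0469 KB
BDP = 1750000000 bits (218750000 bytes)


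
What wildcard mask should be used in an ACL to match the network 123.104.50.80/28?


Subnet mask: 255.255.255.240
Wildcard = 255.255.255.255 - subnet mask
255 - 255 = 0
255 - 255 = 0
255 - 255 = 0
255 - 240 = 15
Wildcard: 0.0.0.15


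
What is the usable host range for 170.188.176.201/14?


Network: 170.188.0.0
Broadcast: 170.191.255.255
First usable = network + 1
Last usable = broadcast - 1
Range: 170.188.0.1 to 170.191.255.254


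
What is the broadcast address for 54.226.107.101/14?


Network: 54.224.0.0/14
Host bits = 18
Set all host bits to 1:
Broadcast: 54.227.255.255


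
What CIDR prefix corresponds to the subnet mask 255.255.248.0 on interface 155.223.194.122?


Binary: 11111111.11111111.11111000.00000000
Count leading 1s
Prefix: /21


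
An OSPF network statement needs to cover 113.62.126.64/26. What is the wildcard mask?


Subnet mask: 255.255.255.192
Wildcard = 255.255.255.255 - subnet mask
255 - 255 = 0
255 - 255 = 0
255 - 255 = 0
255 - 192 = 63
Wildcard: 0.0.0.63


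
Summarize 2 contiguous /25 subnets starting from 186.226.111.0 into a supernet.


Original prefix: /25
Number of subnets: 2 = 2^1
New prefix = 25 - 1 = 24
Supernet: 186.226.111.0/24


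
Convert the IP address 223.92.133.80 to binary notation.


223 = 11011111
92 = 01011100
133 = 10000101
80 = 01010000
Binary: 11011111.01011100.10000101.01010000


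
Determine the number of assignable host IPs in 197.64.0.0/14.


Host bits = 32 - 14 = 18
Total addresses = 2^18 = 262144
Usable = total - 2 (network and broadcast)
Usable hosts: 262142


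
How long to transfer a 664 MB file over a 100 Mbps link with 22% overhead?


Effective throughput = 100 * (1 - 22/100) = 78 Mbps
File size in Mb = 664 * 8 = 5312 Mb
Time = 5312 / 78
Time = 68.1026 seconds


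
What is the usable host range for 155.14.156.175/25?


Network: 155.14.156.128
Broadcast: 155.14.156.255
First usable = network + 1
Last usable = broadcast - 1
Range: 155.14.156.129 to 155.14.156.254


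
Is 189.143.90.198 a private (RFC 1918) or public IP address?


RFC 1918 private ranges:
  10.0.0.0/8 (10.0.0.0 - 10.255.255.255)
  172.16.0.0/12 (172.16.0.0 - 172.31.255.255)
  192.168.0.0/16 (192.168.0.0 - 192.168.255.255)
Public (not in any RFC 1918 range)


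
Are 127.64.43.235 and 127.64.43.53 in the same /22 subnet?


Mask: 255.255.252.0
127.64.43.235 AND mask = 127.64.40.0
127.64.43.53 AND mask = 127.64.40.0
Yes, same subnet (127.64.40.0)


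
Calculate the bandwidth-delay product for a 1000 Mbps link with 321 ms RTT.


BDP = bandwidth * RTT
= 1000 Mbps * 321 ms
= 1000 * 1e6 * 321 / 1000 bits
= 321000000 bits
= 40125000 bytes
= 39184.5703 KB
BDP = 321000000 bits (40125000 bytes)


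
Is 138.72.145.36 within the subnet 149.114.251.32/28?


Subnet network: 149.114.251.32
Test IP AND mask: 138.72.145.32
No, 138.72.145.36 is not in 149.114.251.32/28


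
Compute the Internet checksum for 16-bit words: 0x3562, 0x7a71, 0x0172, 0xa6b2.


Sum all words (with carry folding):
+ 0x3562 = 0x3562
+ 0x7a71 = 0xafd3
+ 0x0172 = 0xb145
+ 0xa6b2 = 0x57f8
One's complement: ~0x57f8
Checksum = 0xa807


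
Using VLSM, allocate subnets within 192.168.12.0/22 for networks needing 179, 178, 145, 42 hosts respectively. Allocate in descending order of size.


179 hosts -> /24 (254 usable): 192.168.12.0/24
178 hosts -> /24 (254 usable): 192.168.13.0/24
145 hosts -> /24 (254 usable): 192.168.14.0/24
42 hosts -> /26 (62 usable): 192.168.15.0/26
Allocation: 192.168.12.0/24 (179 hosts, 254 usable); 192.168.13.0/24 (178 hosts, 254 usable); 192.168.14.0/24 (145 hosts, 254 usable); 192.168.15.0/26 (42 hosts, 62 usable)


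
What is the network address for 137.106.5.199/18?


IP:   10001001.01101010.00000101.11000111
Mask: 11111111.11111111.11000000.00000000
AND operation:
Net:  10001001.01101010.00000000.00000000
Network: 137.106.0.0/18


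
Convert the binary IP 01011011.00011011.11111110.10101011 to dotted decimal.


01011011 = 91
00011011 = 27
11111110 = 254
10101011 = 171
IP: 91.27.254.171


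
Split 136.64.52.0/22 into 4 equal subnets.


New prefix = 22 + 2 = 24
Each subnet has 256 addresses
  136.64.52.0/24
  136.64.53.0/24
  136.64.54.0/24
  136.64.55.0/24
Subnets: 136.64.52.0/24, 136.64.53.0/24, 136.64.54.0/24, 136.64.55.0/24


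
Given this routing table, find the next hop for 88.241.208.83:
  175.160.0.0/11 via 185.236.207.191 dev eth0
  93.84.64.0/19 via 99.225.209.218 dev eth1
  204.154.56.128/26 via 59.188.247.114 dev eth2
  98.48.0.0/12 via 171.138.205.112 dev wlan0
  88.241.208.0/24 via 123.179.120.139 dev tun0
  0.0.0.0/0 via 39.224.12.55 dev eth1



Longest prefix match for 88.241.208.83:
  /11 175.160.0.0: no
  /19 93.84.64.0: no
  /26 204.154.56.128: no
  /12 98.48.0.0: no
  /24 88.241.208.0: MATCH
  /0 0.0.0.0: MATCH
Selected: next-hop 123.179.120.139 via tun0 (matched /24)


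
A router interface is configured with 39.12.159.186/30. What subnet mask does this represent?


/30 means 30 network bits, 2 host bits
Binary: 11111111111111111111111111111100
Mask: 255.255.255.252


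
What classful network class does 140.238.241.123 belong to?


First octet: 140
Binary: 10001100
10xxxxxx -> Class B (128-191)
Class B, default mask 255.255.0.0 (/16)


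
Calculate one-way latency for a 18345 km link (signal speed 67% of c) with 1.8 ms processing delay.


Speed = 0.67 * 3e5 km/s = 201000 km/s
Propagation delay = 18345 / 201000 = 0.0913 s = 91.2687 ms
Processing delay = 1.8 ms
Total one-way latency = 93.0687 ms


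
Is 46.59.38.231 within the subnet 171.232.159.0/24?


Subnet network: 171.232.159.0
Test IP AND mask: 46.59.38.0
No, 46.59.38.231 is not in 171.232.159.0/24


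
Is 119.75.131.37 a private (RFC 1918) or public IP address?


RFC 1918 private ranges:
  10.0.0.0/8 (10.0.0.0 - 10.255.255.255)
  172.16.0.0/12 (172.16.0.0 - 172.31.255.255)
  192.168.0.0/16 (192.168.0.0 - 192.168.255.255)
Public (not in any RFC 1918 range)


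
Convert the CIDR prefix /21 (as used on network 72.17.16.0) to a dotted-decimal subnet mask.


/21 means 21 network bits, 11 host bits
Binary: 11111111111111111111100000000000
Mask: 255.255.248.0


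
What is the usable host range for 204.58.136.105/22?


Network: 204.58.136.0
Broadcast: 204.58.139.255
First usable = network + 1
Last usable = broadcast - 1
Range: 204.58.136.1 to 204.58.139.254


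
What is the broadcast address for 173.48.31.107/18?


Network: 173.48.0.0/18
Host bits = 14
Set all host bits to 1:
Broadcast: 173.48.63.255


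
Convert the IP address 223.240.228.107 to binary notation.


223 = 11011111
240 = 11110000
228 = 11100100
107 = 01101011
Binary: 11011111.11110000.11100100.01101011


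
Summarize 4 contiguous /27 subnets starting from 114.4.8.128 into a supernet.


Original prefix: /27
Number of subnets: 4 = 2^2
New prefix = 27 - 2 = 25
Supernet: 114.4.8.128/25


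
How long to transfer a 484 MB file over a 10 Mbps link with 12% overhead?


Effective throughput = 10 * (1 - 12/100) = 8.8 Mbps
File size in Mb = 484 * 8 = 3872 Mb
Time = 3872 / 8.8
Time = 440.0 seconds


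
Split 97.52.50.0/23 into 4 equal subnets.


New prefix = 23 + 2 = 25
Each subnet has 128 addresses
  97.52.50.0/25
  97.52.50.128/25
  97.52.51.0/25
  97.52.51.128/25
Subnets: 97.52.50.0/25, 97.52.50.128/25, 97.52.51.0/25, 97.52.51.128/25


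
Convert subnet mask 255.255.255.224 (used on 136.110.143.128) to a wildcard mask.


Subnet mask: 255.255.255.224
Wildcard = 255.255.255.255 - subnet mask
255 - 255 = 0
255 - 255 = 0
255 - 255 = 0
255 - 224 = 31
Wildcard: 0.0.0.31


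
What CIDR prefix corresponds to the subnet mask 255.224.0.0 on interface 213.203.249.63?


Binary: 11111111.11100000.00000000.00000000
Count leading 1s
Prefix: /11


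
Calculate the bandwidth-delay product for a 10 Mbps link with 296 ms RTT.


BDP = bandwidth * RTT
= 10 Mbps * 296 ms
= 10 * 1e6 * 296 / 1000 bits
= 2960000 bits
= 370000 bytes
= 361.3281 KB
BDP = 2960000 bits (370000 bytes)


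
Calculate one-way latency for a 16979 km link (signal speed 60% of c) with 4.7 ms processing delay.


Speed = 0.6 * 3e5 km/s = 180000 km/s
Propagation delay = 16979 / 180000 = 0.0943 s = 94.3278 ms
Processing delay = 4.7 ms
Total one-way latency = 99.0278 ms


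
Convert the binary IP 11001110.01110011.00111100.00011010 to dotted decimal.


11001110 = 206
01110011 = 115
00111100 = 60
00011010 = 26
IP: 206.115.60.26


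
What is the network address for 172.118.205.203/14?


IP:   10101100.01110110.11001101.11001011
Mask: 11111111.11111100.00000000.00000000
AND operation:
Net:  10101100.01110100.00000000.00000000
Network: 172.116.0.0/14


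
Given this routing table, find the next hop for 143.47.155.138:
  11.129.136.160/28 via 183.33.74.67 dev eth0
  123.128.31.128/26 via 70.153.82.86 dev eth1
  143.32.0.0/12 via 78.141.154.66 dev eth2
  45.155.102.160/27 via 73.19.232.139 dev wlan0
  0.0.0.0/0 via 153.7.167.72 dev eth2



Longest prefix match for 143.47.155.138:
  /28 11.129.136.160: no
  /26 123.128.31.128: no
  /12 143.32.0.0: MATCH
  /27 45.155.102.160: no
  /0 0.0.0.0: MATCH
Selected: next-hop 78.141.154.66 via eth2 (matched /12)


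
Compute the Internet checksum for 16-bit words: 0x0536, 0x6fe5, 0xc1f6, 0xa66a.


Sum all words (with carry folding):
+ 0x0536 = 0x0536
+ 0x6fe5 = 0x751b
+ 0xc1f6 = 0x3712
+ 0xa66a = 0xdd7c
One's complement: ~0xdd7c
Checksum = 0x2283


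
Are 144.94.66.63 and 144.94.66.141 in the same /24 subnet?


Mask: 255.255.255.0
144.94.66.63 AND mask = 144.94.66.0
144.94.66.141 AND mask = 144.94.66.0
Yes, same subnet (144.94.66.0)


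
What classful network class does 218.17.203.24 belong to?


First octet: 218
Binary: 11011010
110xxxxx -> Class C (192-223)
Class C, default mask 255.255.255.0 (/24)


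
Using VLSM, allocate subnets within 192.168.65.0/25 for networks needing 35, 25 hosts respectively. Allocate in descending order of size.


35 hosts -> /26 (62 usable): 192.168.65.0/26
25 hosts -> /27 (30 usable): 192.168.65.64/27
Allocation: 192.168.65.0/26 (35 hosts, 62 usable); 192.168.65.64/27 (25 hosts, 30 usable)


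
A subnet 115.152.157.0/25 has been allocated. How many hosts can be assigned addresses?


Host bits = 32 - 25 = 7
Total addresses = 2^7 = 128
Usable = total - 2 (network and broadcast)
Usable hosts: 126


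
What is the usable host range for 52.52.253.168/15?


Network: 52.52.0.0
Broadcast: 52.53.255.255
First usable = network + 1
Last usable = broadcast - 1
Range: 52.52.0.1 to 52.53.255.254


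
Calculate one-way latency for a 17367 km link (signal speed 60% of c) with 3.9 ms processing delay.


Speed = 0.6 * 3e5 km/s = 180000 km/s
Propagation delay = 17367 / 180000 = 0.0965 s = 96.4833 ms
Processing delay = 3.9 ms
Total one-way latency = 100.3833 ms


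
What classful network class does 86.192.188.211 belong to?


First octet: 86
Binary: 01010110
0xxxxxxx -> Class A (1-126)
Class A, default mask 255.0.0.0 (/8)


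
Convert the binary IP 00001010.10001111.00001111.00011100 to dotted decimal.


00001010 = 10
10001111 = 143
00001111 = 15
00011100 = 28
IP: 10.143.15.28


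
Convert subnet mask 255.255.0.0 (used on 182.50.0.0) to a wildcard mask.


Subnet mask: 255.255.0.0
Wildcard = 255.255.255.255 - subnet mask
255 - 255 = 0
255 - 255 = 0
255 - 0 = 255
255 - 0 = 255
Wildcard: 0.0.255.255


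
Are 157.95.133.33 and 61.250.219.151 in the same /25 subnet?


Mask: 255.255.255.128
157.95.133.33 AND mask = 157.95.133.0
61.250.219.151 AND mask = 61.250.219.128
No, different subnets (157.95.133.0 vs 61.250.219.128)


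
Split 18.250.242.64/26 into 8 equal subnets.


New prefix = 26 + 3 = 29
Each subnet has 8 addresses
  18.250.242.64/29
  18.250.242.72/29
  18.250.242.80/29
  18.250.242.88/29
  18.250.242.96/29
  18.250.242.104/29
  18.250.242.112/29
  18.250.242.120/29
Subnets: 18.250.242.64/29, 18.250.242.72/29, 18.250.242.80/29, 18.250.242.88/29, 18.250.242.96/29, 18.250.242.104/29, 18.250.242.112/29, 18.250.242.120/29


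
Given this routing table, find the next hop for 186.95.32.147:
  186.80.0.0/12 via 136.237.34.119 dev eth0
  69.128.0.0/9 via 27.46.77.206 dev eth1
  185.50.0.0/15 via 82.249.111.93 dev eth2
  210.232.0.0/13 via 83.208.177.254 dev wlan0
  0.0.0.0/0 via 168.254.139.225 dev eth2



Longest prefix match for 186.95.32.147:
  /12 186.80.0.0: MATCH
  /9 69.128.0.0: no
  /15 185.50.0.0: no
  /13 210.232.0.0: no
  /0 0.0.0.0: MATCH
Selected: next-hop 136.237.34.119 via eth0 (matched /12)


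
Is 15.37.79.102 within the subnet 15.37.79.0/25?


Subnet network: 15.37.79.0
Test IP AND mask: 15.37.79.0
Yes, 15.37.79.102 is in 15.37.79.0/25


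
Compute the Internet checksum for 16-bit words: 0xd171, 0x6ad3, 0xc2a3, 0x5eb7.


Sum all words (with carry folding):
+ 0xd171 = 0xd171
+ 0x6ad3 = 0x3c45
+ 0xc2a3 = 0xfee8
+ 0x5eb7 = 0x5da0
One's complement: ~0x5da0
Checksum = 0xa25f


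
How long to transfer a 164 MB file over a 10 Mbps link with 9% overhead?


Effective throughput = 10 * (1 - 9/100) = 9.1 Mbps
File size in Mb = 164 * 8 = 1312 Mb
Time = 1312 / 9.1
Time = 144.1758 seconds


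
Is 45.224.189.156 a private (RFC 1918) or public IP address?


RFC 1918 private ranges:
  10.0.0.0/8 (10.0.0.0 - 10.255.255.255)
  172.16.0.0/12 (172.16.0.0 - 172.31.255.255)
  192.168.0.0/16 (192.168.0.0 - 192.168.255.255)
Public (not in any RFC 1918 range)


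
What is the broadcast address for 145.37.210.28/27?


Network: 145.37.210.0/27
Host bits = 5
Set all host bits to 1:
Broadcast: 145.37.210.31


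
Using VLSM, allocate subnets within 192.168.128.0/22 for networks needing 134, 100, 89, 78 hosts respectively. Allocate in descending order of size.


134 hosts -> /24 (254 usable): 192.168.128.0/24
100 hosts -> /25 (126 usable): 192.168.129.0/25
89 hosts -> /25 (126 usable): 192.168.129.128/25
78 hosts -> /25 (126 usable): 192.168.130.0/25
Allocation: 192.168.128.0/24 (134 hosts, 254 usable); 192.168.129.0/25 (100 hosts, 126 usable); 192.168.129.128/25 (89 hosts, 126 usable); 192.168.130.0/25 (78 hosts, 126 usable)


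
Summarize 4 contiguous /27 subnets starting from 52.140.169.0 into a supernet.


Original prefix: /27
Number of subnets: 4 = 2^2
New prefix = 27 - 2 = 25
Supernet: 52.140.169.0/25


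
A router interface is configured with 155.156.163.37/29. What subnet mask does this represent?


/29 means 29 network bits, 3 host bits
Binary: 11111111111111111111111111111000
Mask: 255.255.255.248


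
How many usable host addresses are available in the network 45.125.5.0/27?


Host bits = 32 - 27 = 5
Total addresses = 2^5 = 32
Usable = total - 2 (network and broadcast)
Usable hosts: 30


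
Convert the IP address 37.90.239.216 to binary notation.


37 = 00100101
90 = 01011010
239 = 11101111
216 = 11011000
Binary: 00100101.01011010.11101111.11011000


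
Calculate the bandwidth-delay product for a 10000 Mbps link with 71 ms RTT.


BDP = bandwidth * RTT
= 10000 Mbps * 71 ms
= 10000 * 1e6 * 71 / 1000 bits
= 710000000 bits
= 88750000 bytes
= 86669.9219 KB
BDP = 710000000 bits (88750000 bytes)


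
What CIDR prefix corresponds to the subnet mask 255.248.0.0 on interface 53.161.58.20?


Binary: 11111111.11111000.00000000.00000000
Count leading 1s
Prefix: /13


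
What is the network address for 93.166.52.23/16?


IP:   01011101.10100110.00110100.00010111
Mask: 11111111.11111111.00000000.00000000
AND operation:
Net:  01011101.10100110.00000000.00000000
Network: 93.166.0.0/16


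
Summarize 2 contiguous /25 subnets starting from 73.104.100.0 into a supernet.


Original prefix: /25
Number of subnets: 2 = 2^1
New prefix = 25 - 1 = 24
Supernet: 73.104.100.0/24


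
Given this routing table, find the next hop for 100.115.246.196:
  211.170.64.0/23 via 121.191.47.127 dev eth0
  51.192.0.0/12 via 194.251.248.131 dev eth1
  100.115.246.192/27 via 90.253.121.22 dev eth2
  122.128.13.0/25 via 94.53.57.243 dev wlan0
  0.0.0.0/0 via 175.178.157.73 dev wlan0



Longest prefix match for 100.115.246.196:
  /23 211.170.64.0: no
  /12 51.192.0.0: no
  /27 100.115.246.192: MATCH
  /25 122.128.13.0: no
  /0 0.0.0.0: MATCH
Selected: next-hop 90.253.121.22 via eth2 (matched /27)


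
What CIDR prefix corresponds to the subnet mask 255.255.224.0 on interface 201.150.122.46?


Binary: 11111111.11111111.11100000.00000000
Count leading 1s
Prefix: /19


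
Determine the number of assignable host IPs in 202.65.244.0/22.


Host bits = 32 - 22 = 10
Total addresses = 2^10 = 1024
Usable = total - 2 (network and broadcast)
Usable hosts: 1022


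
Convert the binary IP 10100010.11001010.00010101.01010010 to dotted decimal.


10100010 = 162
11001010 = 202
00010101 = 21
01010010 = 82
IP: 162.202.21.82


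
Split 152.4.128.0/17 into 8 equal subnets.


New prefix = 17 + 3 = 20
Each subnet has 4096 addresses
  152.4.128.0/20
  152.4.144.0/20
  152.4.160.0/20
  152.4.176.0/20
  152.4.192.0/20
  152.4.208.0/20
  152.4.224.0/20
  152.4.240.0/20
Subnets: 152.4.128.0/20, 152.4.144.0/20, 152.4.160.0/20, 152.4.176.0/20, 152.4.192.0/20, 152.4.208.0/20, 152.4.224.0/20, 152.4.240.0/20


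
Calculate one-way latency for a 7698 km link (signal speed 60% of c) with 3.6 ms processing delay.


Speed = 0.6 * 3e5 km/s = 180000 km/s
Propagation delay = 7698 / 180000 = 0.0428 s = 42.7667 ms
Processing delay = 3.6 ms
Total one-way latency = 46.3667 ms


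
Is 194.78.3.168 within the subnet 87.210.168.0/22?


Subnet network: 87.210.168.0
Test IP AND mask: 194.78.0.0
No, 194.78.3.168 is not in 87.210.168.0/22


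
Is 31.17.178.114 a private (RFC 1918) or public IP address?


RFC 1918 private ranges:
  10.0.0.0/8 (10.0.0.0 - 10.255.255.255)
  172.16.0.0/12 (172.16.0.0 - 172.31.255.255)
  192.168.0.0/16 (192.168.0.0 - 192.168.255.255)
Public (not in any RFC 1918 range)


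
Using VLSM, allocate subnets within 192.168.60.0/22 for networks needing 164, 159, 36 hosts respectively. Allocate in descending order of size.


164 hosts -> /24 (254 usable): 192.168.60.0/24
159 hosts -> /24 (254 usable): 192.168.61.0/24
36 hosts -> /26 (62 usable): 192.168.62.0/26
Allocation: 192.168.60.0/24 (164 hosts, 254 usable); 192.168.61.0/24 (159 hosts, 254 usable); 192.168.62.0/26 (36 hosts, 62 usable)


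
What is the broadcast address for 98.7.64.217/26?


Network: 98.7.64.192/26
Host bits = 6
Set all host bits to 1:
Broadcast: 98.7.64.255


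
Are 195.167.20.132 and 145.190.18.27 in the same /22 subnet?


Mask: 255.255.252.0
195.167.20.132 AND mask = 195.167.20.0
145.190.18.27 AND mask = 145.190.16.0
No, different subnets (195.167.20.0 vs 145.190.16.0)


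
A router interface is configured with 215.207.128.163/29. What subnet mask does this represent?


/29 means 29 network bits, 3 host bits
Binary: 11111111111111111111111111111000
Mask: 255.255.255.248


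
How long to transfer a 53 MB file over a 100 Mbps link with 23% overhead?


Effective throughput = 100 * (1 - 23/100) = 77 Mbps
File size in Mb = 53 * 8 = 424 Mb
Time = 424 / 77
Time = 5.5065 seconds


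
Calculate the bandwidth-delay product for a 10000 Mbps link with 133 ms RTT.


BDP = bandwidth * RTT
= 10000 Mbps * 133 ms
= 10000 * 1e6 * 133 / 1000 bits
= 1330000000 bits
= 166250000 bytes
= 162353.5156 KB
BDP = 1330000000 bits (166250000 bytes)


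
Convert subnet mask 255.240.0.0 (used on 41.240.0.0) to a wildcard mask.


Subnet mask: 255.240.0.0
Wildcard = 255.255.255.255 - subnet mask
255 - 255 = 0
255 - 240 = 15
255 - 0 = 255
255 - 0 = 255
Wildcard: 0.15.255.255


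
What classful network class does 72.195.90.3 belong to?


First octet: 72
Binary: 01001000
0xxxxxxx -> Class A (1-126)
Class A, default mask 255.0.0.0 (/8)


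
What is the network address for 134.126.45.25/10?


IP:   10000110.01111110.00101101.00011001
Mask: 11111111.11000000.00000000.00000000
AND operation:
Net:  10000110.01000000.00000000.00000000
Network: 134.64.0.0/10


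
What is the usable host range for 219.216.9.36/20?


Network: 219.216.0.0
Broadcast: 219.216.15.255
First usable = network + 1
Last usable = broadcast - 1
Range: 219.216.0.1 to 219.216.15.254


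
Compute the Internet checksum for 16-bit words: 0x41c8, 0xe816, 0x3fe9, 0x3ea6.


Sum all words (with carry folding):
+ 0x41c8 = 0x41c8
+ 0xe816 = 0x29df
+ 0x3fe9 = 0x69c8
+ 0x3ea6 = 0xa86e
One's complement: ~0xa86e
Checksum = 0x5791


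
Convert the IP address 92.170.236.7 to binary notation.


92 = 01011100
170 = 10101010
236 = 11101100
7 = 00000111
Binary: 01011100.10101010.11101100.00000111


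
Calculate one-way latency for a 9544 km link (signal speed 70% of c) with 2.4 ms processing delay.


Speed = 0.7 * 3e5 km/s = 210000 km/s
Propagation delay = 9544 / 210000 = 0.0454 s = 45.4476 ms
Processing delay = 2.4 ms
Total one-way latency = 47.8476 ms


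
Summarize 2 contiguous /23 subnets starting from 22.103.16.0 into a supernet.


Original prefix: /23
Number of subnets: 2 = 2^1
New prefix = 23 - 1 = 22
Supernet: 22.103.16.0/22


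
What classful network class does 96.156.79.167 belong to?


First octet: 96
Binary: 01100000
0xxxxxxx -> Class A (1-126)
Class A, default mask 255.0.0.0 (/8)


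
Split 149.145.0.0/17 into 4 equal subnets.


New prefix = 17 + 2 = 19
Each subnet has 8192 addresses
  149.145.0.0/19
  149.145.32.0/19
  149.145.64.0/19
  149.145.96.0/19
Subnets: 149.145.0.0/19, 149.145.32.0/19, 149.145.64.0/19, 149.145.96.0/19


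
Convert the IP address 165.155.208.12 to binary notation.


165 = 10100101
155 = 10011011
208 = 11010000
12 = 00001100
Binary: 10100101.10011011.11010000.00001100


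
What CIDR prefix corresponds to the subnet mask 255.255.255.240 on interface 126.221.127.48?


Binary: 11111111.11111111.11111111.11110000
Count leading 1s
Prefix: /28


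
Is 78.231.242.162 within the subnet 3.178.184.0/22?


Subnet network: 3.178.184.0
Test IP AND mask: 78.231.240.0
No, 78.231.242.162 is not in 3.178.184.0/22


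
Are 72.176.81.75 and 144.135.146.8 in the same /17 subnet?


Mask: 255.255.128.0
72.176.81.75 AND mask = 72.176.0.0
144.135.146.8 AND mask = 144.135.128.0
No, different subnets (72.176.0.0 vs 144.135.128.0)


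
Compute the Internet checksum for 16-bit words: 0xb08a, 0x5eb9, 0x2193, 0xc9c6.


Sum all words (with carry folding):
+ 0xb08a = 0xb08a
+ 0x5eb9 = 0x0f44
+ 0x2193 = 0x30d7
+ 0xc9c6 = 0xfa9d
One's complement: ~0xfa9d
Checksum = 0x0562


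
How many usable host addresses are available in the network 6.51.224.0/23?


Host bits = 32 - 23 = 9
Total addresses = 2^9 = 512
Usable = total - 2 (network and broadcast)
Usable hosts: 510


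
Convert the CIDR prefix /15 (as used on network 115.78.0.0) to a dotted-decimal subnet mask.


/15 means 15 network bits, 17 host bits
Binary: 11111111111111100000000000000000
Mask: 255.254.0.0


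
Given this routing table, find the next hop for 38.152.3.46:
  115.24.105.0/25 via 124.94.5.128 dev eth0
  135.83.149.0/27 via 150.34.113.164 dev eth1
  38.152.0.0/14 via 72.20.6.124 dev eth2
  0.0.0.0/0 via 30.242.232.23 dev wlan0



Longest prefix match for 38.152.3.46:
  /25 115.24.105.0: no
  /27 135.83.149.0: no
  /14 38.152.0.0: MATCH
  /0 0.0.0.0: MATCH
Selected: next-hop 72.20.6.124 via eth2 (matched /14)


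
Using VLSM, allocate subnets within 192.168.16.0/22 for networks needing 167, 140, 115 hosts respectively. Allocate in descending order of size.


167 hosts -> /24 (254 usable): 192.168.16.0/24
140 hosts -> /24 (254 usable): 192.168.17.0/24
115 hosts -> /25 (126 usable): 192.168.18.0/25
Allocation: 192.168.16.0/24 (167 hosts, 254 usable); 192.168.17.0/24 (140 hosts, 254 usable); 192.168.18.0/25 (115 hosts, 126 usable)


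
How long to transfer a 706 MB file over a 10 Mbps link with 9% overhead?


Effective throughput = 10 * (1 - 9/100) = 9.1 Mbps
File size in Mb = 706 * 8 = 5648 Mb
Time = 5648 / 9.1
Time = 620.6593 seconds


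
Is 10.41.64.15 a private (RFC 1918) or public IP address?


RFC 1918 private ranges:
  10.0.0.0/8 (10.0.0.0 - 10.255.255.255)
  172.16.0.0/12 (172.16.0.0 - 172.31.255.255)
  192.168.0.0/16 (192.168.0.0 - 192.168.255.255)
Private (in 10.0.0.0/8)


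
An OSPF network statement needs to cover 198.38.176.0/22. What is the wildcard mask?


Subnet mask: 255.255.252.0
Wildcard = 255.255.255.255 - subnet mask
255 - 255 = 0
255 - 255 = 0
255 - 252 = 3
255 - 0 = 255
Wildcard: 0.0.3.255


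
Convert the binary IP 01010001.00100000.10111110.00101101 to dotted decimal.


01010001 = 81
00100000 = 32
10111110 = 190
00101101 = 45
IP: 81.32.190.45


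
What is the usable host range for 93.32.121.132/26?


Network: 93.32.121.128
Broadcast: 93.32.121.191
First usable = network + 1
Last usable = broadcast - 1
Range: 93.32.121.129 to 93.32.121.190


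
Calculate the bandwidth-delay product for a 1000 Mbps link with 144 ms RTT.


BDP = bandwidth * RTT
= 1000 Mbps * 144 ms
= 1000 * 1e6 * 144 / 1000 bits
= 144000000 bits
= 18000000 bytes
= 17578.125 KB
BDP = 144000000 bits (18000000 bytes)


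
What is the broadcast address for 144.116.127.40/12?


Network: 144.112.0.0/12
Host bits = 20
Set all host bits to 1:
Broadcast: 144.127.255.255


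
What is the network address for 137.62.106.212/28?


IP:   10001001.00111110.01101010.11010100
Mask: 11111111.11111111.11111111.11110000
AND operation:
Net:  10001001.00111110.01101010.11010000
Network: 137.62.106.208/28


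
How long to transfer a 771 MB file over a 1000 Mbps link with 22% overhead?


Effective throughput = 1000 * (1 - 22/100) = 780 Mbps
File size in Mb = 771 * 8 = 6168 Mb
Time = 6168 / 780
Time = 7.9077 seconds


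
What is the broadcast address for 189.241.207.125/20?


Network: 189.241.192.0/20
Host bits = 12
Set all host bits to 1:
Broadcast: 189.241.207.255


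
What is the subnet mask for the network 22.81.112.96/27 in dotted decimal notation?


/27 means 27 network bits, 5 host bits
Binary: 11111111111111111111111111100000
Mask: 255.255.255.224


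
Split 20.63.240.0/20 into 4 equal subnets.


New prefix = 20 + 2 = 22
Each subnet has 1024 addresses
  20.63.240.0/22
  20.63.244.0/22
  20.63.248.0/22
  20.63.252.0/22
Subnets: 20.63.240.0/22, 20.63.244.0/22, 20.63.248.0/22, 20.63.252.0/22


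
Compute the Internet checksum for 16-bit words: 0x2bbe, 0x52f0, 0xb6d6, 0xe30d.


Sum all words (with carry folding):
+ 0x2bbe = 0x2bbe
+ 0x52f0 = 0x7eae
+ 0xb6d6 = 0x3585
+ 0xe30d = 0x1893
One's complement: ~0x1893
Checksum = 0xe76c


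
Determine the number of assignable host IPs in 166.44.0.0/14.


Host bits = 32 - 14 = 18
Total addresses = 2^18 = 262144
Usable = total - 2 (network and broadcast)
Usable hosts: 262142


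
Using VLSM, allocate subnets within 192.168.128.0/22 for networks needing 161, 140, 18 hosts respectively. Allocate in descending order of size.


161 hosts -> /24 (254 usable): 192.168.128.0/24
140 hosts -> /24 (254 usable): 192.168.129.0/24
18 hosts -> /27 (30 usable): 192.168.130.0/27
Allocation: 192.168.128.0/24 (161 hosts, 254 usable); 192.168.129.0/24 (140 hosts, 254 usable); 192.168.130.0/27 (18 hosts, 30 usable)


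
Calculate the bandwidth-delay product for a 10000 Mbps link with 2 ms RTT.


BDP = bandwidth * RTT
= 10000 Mbps * 2 ms
= 10000 * 1e6 * 2 / 1000 bits
= 20000000 bits
= 2500000 bytes
= 2441.4062 KB
BDP = 20000000 bits (2500000 bytes)


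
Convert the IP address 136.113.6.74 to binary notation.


136 = 10001000
113 = 01110001
6 = 00000110
74 = 01001010
Binary: 10001000.01110001.00000110.01001010


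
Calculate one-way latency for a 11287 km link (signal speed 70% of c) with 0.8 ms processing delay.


Speed = 0.7 * 3e5 km/s = 210000 km/s
Propagation delay = 11287 / 210000 = 0.0537 s = 53.7476 ms
Processing delay = 0.8 ms
Total one-way latency = 54.5476 ms


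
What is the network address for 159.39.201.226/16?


IP:   10011111.00100111.11001001.11100010
Mask: 11111111.11111111.00000000.00000000
AND operation:
Net:  10011111.00100111.00000000.00000000
Network: 159.39.0.0/16


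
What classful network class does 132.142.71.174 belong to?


First octet: 132
Binary: 10000100
10xxxxxx -> Class B (128-191)
Class B, default mask 255.255.0.0 (/16)


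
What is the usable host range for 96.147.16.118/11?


Network: 96.128.0.0
Broadcast: 96.159.255.255
First usable = network + 1
Last usable = broadcast - 1
Range: 96.128.0.1 to 96.159.255.254


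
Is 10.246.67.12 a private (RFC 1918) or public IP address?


RFC 1918 private ranges:
  10.0.0.0/8 (10.0.0.0 - 10.255.255.255)
  172.16.0.0/12 (172.16.0.0 - 172.31.255.255)
  192.168.0.0/16 (192.168.0.0 - 192.168.255.255)
Private (in 10.0.0.0/8)


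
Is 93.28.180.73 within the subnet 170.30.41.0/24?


Subnet network: 170.30.41.0
Test IP AND mask: 93.28.180.0
No, 93.28.180.73 is not in 170.30.41.0/24


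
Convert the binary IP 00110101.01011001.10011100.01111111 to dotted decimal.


00110101 = 53
01011001 = 89
10011100 = 156
01111111 = 127
IP: 53.89.156.127


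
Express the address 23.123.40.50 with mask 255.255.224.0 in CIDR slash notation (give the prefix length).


Binary: 11111111.11111111.11100000.00000000
Count leading 1s
Prefix: /19


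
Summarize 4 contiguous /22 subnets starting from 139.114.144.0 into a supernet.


Original prefix: /22
Number of subnets: 4 = 2^2
New prefix = 22 - 2 = 20
Supernet: 139.114.144.0/20


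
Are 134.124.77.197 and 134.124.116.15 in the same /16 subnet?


Mask: 255.255.0.0
134.124.77.197 AND mask = 134.124.0.0
134.124.116.15 AND mask = 134.124.0.0
Yes, same subnet (134.124.0.0)


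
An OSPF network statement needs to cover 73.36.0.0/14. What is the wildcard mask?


Subnet mask: 255.252.0.0
Wildcard = 255.255.255.255 - subnet mask
255 - 255 = 0
255 - 252 = 3
255 - 0 = 255
255 - 0 = 255
Wildcard: 0.3.255.255


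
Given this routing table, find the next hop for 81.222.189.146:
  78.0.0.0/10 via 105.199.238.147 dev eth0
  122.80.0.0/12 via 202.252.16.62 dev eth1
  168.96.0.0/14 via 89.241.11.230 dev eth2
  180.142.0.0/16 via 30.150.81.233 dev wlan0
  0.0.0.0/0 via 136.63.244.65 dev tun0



Longest prefix match for 81.222.189.146:
  /10 78.0.0.0: no
  /12 122.80.0.0: no
  /14 168.96.0.0: no
  /16 180.142.0.0: no
  /0 0.0.0.0: MATCH
Selected: next-hop 136.63.244.65 via tun0 (matched /0)


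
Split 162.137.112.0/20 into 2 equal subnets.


New prefix = 20 + 1 = 21
Each subnet has 2048 addresses
  162.137.112.0/21
  162.137.120.0/21
Subnets: 162.137.112.0/21, 162.137.120.0/21
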